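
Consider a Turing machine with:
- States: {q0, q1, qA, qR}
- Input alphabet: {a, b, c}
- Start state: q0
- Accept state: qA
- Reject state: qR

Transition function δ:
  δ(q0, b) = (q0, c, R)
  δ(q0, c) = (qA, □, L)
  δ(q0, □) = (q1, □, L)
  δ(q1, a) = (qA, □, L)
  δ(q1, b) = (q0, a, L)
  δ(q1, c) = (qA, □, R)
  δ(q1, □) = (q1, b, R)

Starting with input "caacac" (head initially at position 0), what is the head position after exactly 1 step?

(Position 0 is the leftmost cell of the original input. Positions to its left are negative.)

Execution trace (head position shown):
Step 0: [q0]caacac  (head at position 0)
Step 1: move left → [qA]□□aacac  (head at position -1)

After 1 step, the head is at position -1.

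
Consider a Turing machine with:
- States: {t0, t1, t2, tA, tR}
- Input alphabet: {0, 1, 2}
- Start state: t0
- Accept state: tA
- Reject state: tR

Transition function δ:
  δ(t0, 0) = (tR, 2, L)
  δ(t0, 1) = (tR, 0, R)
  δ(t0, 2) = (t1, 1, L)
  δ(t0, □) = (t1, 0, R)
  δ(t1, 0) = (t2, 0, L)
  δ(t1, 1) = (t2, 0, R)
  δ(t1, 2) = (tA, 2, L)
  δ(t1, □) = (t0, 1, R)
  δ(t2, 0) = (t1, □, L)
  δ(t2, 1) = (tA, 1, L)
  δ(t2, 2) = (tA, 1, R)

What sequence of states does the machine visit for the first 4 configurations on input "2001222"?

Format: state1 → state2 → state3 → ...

Execution trace:
Initial: [t0]2001222
Step 1: δ(t0, 2) = (t1, 1, L) → [t1]□1001222
Step 2: δ(t1, □) = (t0, 1, R) → 1[t0]1001222
Step 3: δ(t0, 1) = (tR, 0, R) → 10[tR]001222

The machine reaches the reject state tR and halts.

State sequence: t0 → t1 → t0 → tR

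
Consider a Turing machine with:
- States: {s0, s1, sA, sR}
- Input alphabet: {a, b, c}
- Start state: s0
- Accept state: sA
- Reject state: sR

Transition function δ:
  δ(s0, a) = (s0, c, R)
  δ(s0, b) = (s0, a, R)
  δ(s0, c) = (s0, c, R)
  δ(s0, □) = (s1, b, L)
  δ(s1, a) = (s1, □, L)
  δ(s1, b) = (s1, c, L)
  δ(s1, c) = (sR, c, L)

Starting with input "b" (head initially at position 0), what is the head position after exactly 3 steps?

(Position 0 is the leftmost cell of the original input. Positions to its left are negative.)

Execution trace (head position shown):
Step 0: [s0]b  (head at position 0)
Step 1: move right → a[s0]□  (head at position 1)
Step 2: move left → [s1]ab  (head at position 0)
Step 3: move left → [s1]□□b  (head at position -1)

After 3 steps, the head is at position -1.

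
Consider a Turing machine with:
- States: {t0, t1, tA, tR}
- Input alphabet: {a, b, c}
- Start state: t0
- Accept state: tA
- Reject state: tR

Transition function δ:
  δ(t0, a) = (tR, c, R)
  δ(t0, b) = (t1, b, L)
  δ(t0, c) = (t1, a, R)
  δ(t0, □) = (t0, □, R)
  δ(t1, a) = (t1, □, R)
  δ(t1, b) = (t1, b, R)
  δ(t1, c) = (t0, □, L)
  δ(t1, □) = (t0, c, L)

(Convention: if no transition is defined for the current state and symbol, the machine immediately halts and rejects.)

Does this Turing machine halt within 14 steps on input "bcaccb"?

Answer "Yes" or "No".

Execution trace:
Initial: [t0]bcaccb
Step 1: δ(t0, b) = (t1, b, L) → [t1]□bcaccb
Step 2: δ(t1, □) = (t0, c, L) → [t0]□cbcaccb
Step 3: δ(t0, □) = (t0, □, R) → □[t0]cbcaccb
Step 4: δ(t0, c) = (t1, a, R) → □a[t1]bcaccb
Step 5: δ(t1, b) = (t1, b, R) → □ab[t1]caccb
Step 6: δ(t1, c) = (t0, □, L) → □a[t0]b□accb
Step 7: δ(t0, b) = (t1, b, L) → □[t1]ab□accb
Step 8: δ(t1, a) = (t1, □, R) → □□[t1]b□accb
Step 9: δ(t1, b) = (t1, b, R) → □□b[t1]□accb
Step 10: δ(t1, □) = (t0, c, L) → □□[t0]bcaccb
Step 11: δ(t0, b) = (t1, b, L) → □[t1]□bcaccb
Step 12: δ(t1, □) = (t0, c, L) → [t0]□cbcaccb
Step 13: δ(t0, □) = (t0, □, R) → □[t0]cbcaccb
Step 14: δ(t0, c) = (t1, a, R) → □a[t1]bcaccb

The machine has not reached a halting state after 14 steps.
The machine did not halt within the 14-step bound.

Answer: No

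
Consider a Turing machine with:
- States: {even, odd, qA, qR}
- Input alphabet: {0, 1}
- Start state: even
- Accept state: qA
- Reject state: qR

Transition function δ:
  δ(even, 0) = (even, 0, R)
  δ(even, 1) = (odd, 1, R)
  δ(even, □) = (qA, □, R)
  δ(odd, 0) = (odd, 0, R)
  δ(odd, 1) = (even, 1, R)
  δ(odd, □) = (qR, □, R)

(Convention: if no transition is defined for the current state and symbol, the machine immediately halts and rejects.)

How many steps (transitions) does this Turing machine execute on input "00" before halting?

Execution trace:
Initial: [even]00
Step 1: δ(even, 0) = (even, 0, R) → 0[even]0
Step 2: δ(even, 0) = (even, 0, R) → 00[even]□
Step 3: δ(even, □) = (qA, □, R) → 00□[qA]□

The machine reaches the accept state qA and halts.

The machine executed 3 steps before halting.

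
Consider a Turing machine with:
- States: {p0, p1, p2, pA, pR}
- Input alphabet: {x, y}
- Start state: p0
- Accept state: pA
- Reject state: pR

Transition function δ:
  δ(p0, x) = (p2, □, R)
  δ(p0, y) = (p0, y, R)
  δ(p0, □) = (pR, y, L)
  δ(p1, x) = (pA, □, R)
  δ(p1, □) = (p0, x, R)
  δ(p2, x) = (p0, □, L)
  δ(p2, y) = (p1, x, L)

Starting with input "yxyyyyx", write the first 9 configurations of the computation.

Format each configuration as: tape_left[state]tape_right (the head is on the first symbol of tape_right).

Transitions applied:
Step 1: δ(p0, y) = (p0, y, R)
Step 2: δ(p0, x) = (p2, □, R)
Step 3: δ(p2, y) = (p1, x, L)
Step 4: δ(p1, □) = (p0, x, R)
Step 5: δ(p0, x) = (p2, □, R)
Step 6: δ(p2, y) = (p1, x, L)
Step 7: δ(p1, □) = (p0, x, R)
Step 8: δ(p0, x) = (p2, □, R)

The first 9 configurations are:
[p0]yxyyyyx ⊢ y[p0]xyyyyx ⊢ y□[p2]yyyyx ⊢ y[p1]□xyyyx ⊢ yx[p0]xyyyx ⊢ yx□[p2]yyyx ⊢ yx[p1]□xyyx ⊢ yxx[p0]xyyx ⊢ yxx□[p2]yyx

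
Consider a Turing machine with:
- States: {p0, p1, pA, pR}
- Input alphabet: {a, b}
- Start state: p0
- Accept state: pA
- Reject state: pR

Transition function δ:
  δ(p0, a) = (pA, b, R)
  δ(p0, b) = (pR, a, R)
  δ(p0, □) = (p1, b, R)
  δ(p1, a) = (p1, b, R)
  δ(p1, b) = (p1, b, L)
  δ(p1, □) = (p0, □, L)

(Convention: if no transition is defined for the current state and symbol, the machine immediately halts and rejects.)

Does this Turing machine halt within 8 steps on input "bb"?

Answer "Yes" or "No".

Execution trace:
Initial: [p0]bb
Step 1: δ(p0, b) = (pR, a, R) → a[pR]b

The machine reaches the reject state pR and halts.
The machine halted after 1 step (within the 8-step bound).

Answer: Yes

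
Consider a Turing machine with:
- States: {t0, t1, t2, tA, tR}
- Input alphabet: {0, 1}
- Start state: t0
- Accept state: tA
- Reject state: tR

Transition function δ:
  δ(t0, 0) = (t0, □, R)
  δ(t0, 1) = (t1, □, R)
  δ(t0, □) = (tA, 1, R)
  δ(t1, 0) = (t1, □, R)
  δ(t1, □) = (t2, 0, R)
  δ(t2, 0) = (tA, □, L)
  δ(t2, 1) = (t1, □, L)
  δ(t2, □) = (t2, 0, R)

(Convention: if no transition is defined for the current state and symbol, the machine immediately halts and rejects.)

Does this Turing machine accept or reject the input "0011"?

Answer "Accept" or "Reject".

Execution trace:
Initial: [t0]0011
Step 1: δ(t0, 0) = (t0, □, R) → □[t0]011
Step 2: δ(t0, 0) = (t0, □, R) → □□[t0]11
Step 3: δ(t0, 1) = (t1, □, R) → □□□[t1]1

No transition is defined for δ(t1, 1). By convention the machine halts and rejects.

Answer: Reject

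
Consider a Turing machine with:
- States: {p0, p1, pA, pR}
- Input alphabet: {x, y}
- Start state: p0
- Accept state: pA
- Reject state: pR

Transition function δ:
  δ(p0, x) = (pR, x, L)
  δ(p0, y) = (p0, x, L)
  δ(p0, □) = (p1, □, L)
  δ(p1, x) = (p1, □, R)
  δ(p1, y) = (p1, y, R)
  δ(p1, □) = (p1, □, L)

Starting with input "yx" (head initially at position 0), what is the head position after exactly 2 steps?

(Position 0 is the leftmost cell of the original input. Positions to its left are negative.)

Execution trace (head position shown):
Step 0: [p0]yx  (head at position 0)
Step 1: move left → [p0]□xx  (head at position -1)
Step 2: move left → [p1]□□xx  (head at position -2)

After 2 steps, the head is at position -2.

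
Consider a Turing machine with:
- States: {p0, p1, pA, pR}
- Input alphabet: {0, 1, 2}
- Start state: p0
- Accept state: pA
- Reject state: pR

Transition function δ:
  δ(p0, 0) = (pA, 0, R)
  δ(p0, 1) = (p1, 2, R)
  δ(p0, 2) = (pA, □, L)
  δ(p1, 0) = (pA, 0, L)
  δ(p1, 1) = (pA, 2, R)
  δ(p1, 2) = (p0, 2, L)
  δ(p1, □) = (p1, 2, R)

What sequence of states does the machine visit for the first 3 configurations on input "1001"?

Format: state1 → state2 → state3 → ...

Execution trace:
Initial: [p0]1001
Step 1: δ(p0, 1) = (p1, 2, R) → 2[p1]001
Step 2: δ(p1, 0) = (pA, 0, L) → [pA]2001

The machine reaches the accept state pA and halts.

State sequence: p0 → p1 → pA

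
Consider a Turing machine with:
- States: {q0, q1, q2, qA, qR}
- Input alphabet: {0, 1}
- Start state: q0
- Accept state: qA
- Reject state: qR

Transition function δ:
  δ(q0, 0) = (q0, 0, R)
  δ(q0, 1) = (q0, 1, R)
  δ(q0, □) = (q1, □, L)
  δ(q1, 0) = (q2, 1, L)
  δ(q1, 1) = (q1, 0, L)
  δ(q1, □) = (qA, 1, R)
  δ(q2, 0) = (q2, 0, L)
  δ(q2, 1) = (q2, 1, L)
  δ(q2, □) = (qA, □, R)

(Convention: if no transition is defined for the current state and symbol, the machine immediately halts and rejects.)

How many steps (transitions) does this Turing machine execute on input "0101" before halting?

Execution trace:
Initial: [q0]0101
Step 1: δ(q0, 0) = (q0, 0, R) → 0[q0]101
Step 2: δ(q0, 1) = (q0, 1, R) → 01[q0]01
Step 3: δ(q0, 0) = (q0, 0, R) → 010[q0]1
Step 4: δ(q0, 1) = (q0, 1, R) → 0101[q0]□
Step 5: δ(q0, □) = (q1, □, L) → 010[q1]1□
Step 6: δ(q1, 1) = (q1, 0, L) → 01[q1]00□
Step 7: δ(q1, 0) = (q2, 1, L) → 0[q2]110□
Step 8: δ(q2, 1) = (q2, 1, L) → [q2]0110□
Step 9: δ(q2, 0) = (q2, 0, L) → [q2]□0110□
Step 10: δ(q2, □) = (qA, □, R) → □[qA]0110□

The machine reaches the accept state qA and halts.

The machine executed 10 steps before halting.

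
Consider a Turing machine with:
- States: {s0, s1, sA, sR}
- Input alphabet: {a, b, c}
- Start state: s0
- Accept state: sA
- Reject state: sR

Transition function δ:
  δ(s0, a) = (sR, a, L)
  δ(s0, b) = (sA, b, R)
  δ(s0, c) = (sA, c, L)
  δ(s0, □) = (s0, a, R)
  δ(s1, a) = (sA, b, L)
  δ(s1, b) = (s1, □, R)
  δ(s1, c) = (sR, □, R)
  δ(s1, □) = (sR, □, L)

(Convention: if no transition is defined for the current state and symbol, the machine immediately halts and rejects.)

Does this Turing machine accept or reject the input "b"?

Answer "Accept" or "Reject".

Execution trace:
Initial: [s0]b
Step 1: δ(s0, b) = (sA, b, R) → b[sA]□

The machine reaches the accept state sA and halts.

Answer: Accept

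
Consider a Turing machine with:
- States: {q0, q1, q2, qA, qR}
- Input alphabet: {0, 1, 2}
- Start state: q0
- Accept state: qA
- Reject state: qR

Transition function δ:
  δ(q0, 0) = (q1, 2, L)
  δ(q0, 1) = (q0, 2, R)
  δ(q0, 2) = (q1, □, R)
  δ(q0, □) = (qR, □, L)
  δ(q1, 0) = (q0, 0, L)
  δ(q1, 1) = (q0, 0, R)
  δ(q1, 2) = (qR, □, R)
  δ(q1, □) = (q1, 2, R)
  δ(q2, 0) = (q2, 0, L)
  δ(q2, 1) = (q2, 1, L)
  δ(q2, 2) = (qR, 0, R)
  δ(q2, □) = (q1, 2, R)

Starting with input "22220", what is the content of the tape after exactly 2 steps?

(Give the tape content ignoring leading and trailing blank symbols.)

Execution trace:
Initial: [q0]22220
Step 1: δ(q0, 2) = (q1, □, R) → □[q1]2220
Step 2: δ(q1, 2) = (qR, □, R) → □□[qR]220

The machine reaches the reject state qR and halts.

After 2 steps, the tape (ignoring leading/trailing blanks) is: 220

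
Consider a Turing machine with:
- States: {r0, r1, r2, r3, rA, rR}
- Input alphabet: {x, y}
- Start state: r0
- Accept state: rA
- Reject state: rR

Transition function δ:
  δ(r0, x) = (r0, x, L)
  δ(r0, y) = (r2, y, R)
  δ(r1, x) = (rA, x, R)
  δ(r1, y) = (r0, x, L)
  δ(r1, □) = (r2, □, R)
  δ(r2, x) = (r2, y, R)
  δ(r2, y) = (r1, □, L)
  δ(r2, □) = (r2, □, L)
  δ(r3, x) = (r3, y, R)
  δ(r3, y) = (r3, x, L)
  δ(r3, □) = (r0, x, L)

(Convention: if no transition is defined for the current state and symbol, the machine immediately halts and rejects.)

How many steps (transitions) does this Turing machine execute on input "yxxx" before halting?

Execution trace:
Initial: [r0]yxxx
Step 1: δ(r0, y) = (r2, y, R) → y[r2]xxx
Step 2: δ(r2, x) = (r2, y, R) → yy[r2]xx
Step 3: δ(r2, x) = (r2, y, R) → yyy[r2]x
Step 4: δ(r2, x) = (r2, y, R) → yyyy[r2]□
Step 5: δ(r2, □) = (r2, □, L) → yyy[r2]y□
Step 6: δ(r2, y) = (r1, □, L) → yy[r1]y□□
Step 7: δ(r1, y) = (r0, x, L) → y[r0]yx□□
Step 8: δ(r0, y) = (r2, y, R) → yy[r2]x□□
Step 9: δ(r2, x) = (r2, y, R) → yyy[r2]□□
Step 10: δ(r2, □) = (r2, □, L) → yy[r2]y□□
Step 11: δ(r2, y) = (r1, □, L) → y[r1]y□□□
Step 12: δ(r1, y) = (r0, x, L) → [r0]yx□□□
Step 13: δ(r0, y) = (r2, y, R) → y[r2]x□□□
Step 14: δ(r2, x) = (r2, y, R) → yy[r2]□□□
Step 15: δ(r2, □) = (r2, □, L) → y[r2]y□□□
Step 16: δ(r2, y) = (r1, □, L) → [r1]y□□□□
Step 17: δ(r1, y) = (r0, x, L) → [r0]□x□□□□

No transition is defined for δ(r0, □). By convention the machine halts and rejects.

The machine executed 17 steps before halting.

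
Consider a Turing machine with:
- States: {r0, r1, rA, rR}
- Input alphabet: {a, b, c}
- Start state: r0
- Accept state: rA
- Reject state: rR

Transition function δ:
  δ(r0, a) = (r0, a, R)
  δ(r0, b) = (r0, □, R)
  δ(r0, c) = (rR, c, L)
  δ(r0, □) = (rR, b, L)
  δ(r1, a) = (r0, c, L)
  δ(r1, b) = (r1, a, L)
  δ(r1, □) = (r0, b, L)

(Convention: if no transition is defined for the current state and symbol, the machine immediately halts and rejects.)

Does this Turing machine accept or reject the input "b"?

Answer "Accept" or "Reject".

Execution trace:
Initial: [r0]b
Step 1: δ(r0, b) = (r0, □, R) → □[r0]□
Step 2: δ(r0, □) = (rR, b, L) → [rR]□b

The machine reaches the reject state rR and halts.

Answer: Reject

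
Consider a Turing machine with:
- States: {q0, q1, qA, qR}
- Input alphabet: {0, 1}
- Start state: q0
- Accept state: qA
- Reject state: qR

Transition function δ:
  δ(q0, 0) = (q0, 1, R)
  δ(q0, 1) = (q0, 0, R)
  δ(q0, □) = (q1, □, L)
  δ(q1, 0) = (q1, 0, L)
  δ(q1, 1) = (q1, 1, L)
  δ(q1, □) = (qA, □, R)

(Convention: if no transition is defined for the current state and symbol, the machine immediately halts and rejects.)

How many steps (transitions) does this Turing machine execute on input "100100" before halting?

Execution trace:
Initial: [q0]100100
Step 1: δ(q0, 1) = (q0, 0, R) → 0[q0]00100
Step 2: δ(q0, 0) = (q0, 1, R) → 01[q0]0100
Step 3: δ(q0, 0) = (q0, 1, R) → 011[q0]100
Step 4: δ(q0, 1) = (q0, 0, R) → 0110[q0]00
Step 5: δ(q0, 0) = (q0, 1, R) → 01101[q0]0
Step 6: δ(q0, 0) = (q0, 1, R) → 011011[q0]□
Step 7: δ(q0, □) = (q1, □, L) → 01101[q1]1□
Step 8: δ(q1, 1) = (q1, 1, L) → 0110[q1]11□
Step 9: δ(q1, 1) = (q1, 1, L) → 011[q1]011□
Step 10: δ(q1, 0) = (q1, 0, L) → 01[q1]1011□
Step 11: δ(q1, 1) = (q1, 1, L) → 0[q1]11011□
Step 12: δ(q1, 1) = (q1, 1, L) → [q1]011011□
Step 13: δ(q1, 0) = (q1, 0, L) → [q1]□011011□
Step 14: δ(q1, □) = (qA, □, R) → □[qA]011011□

The machine reaches the accept state qA and halts.

The machine executed 14 steps before halting.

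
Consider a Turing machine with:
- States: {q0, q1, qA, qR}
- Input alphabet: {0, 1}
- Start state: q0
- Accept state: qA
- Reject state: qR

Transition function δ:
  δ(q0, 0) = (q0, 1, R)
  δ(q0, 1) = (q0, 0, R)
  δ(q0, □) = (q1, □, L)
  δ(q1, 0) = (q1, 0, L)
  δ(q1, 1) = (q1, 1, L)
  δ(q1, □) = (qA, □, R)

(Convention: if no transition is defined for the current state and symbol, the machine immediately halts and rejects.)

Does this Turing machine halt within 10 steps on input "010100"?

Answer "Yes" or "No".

Execution trace:
Initial: [q0]010100
Step 1: δ(q0, 0) = (q0, 1, R) → 1[q0]10100
Step 2: δ(q0, 1) = (q0, 0, R) → 10[q0]0100
Step 3: δ(q0, 0) = (q0, 1, R) → 101[q0]100
Step 4: δ(q0, 1) = (q0, 0, R) → 1010[q0]00
Step 5: δ(q0, 0) = (q0, 1, R) → 10101[q0]0
Step 6: δ(q0, 0) = (q0, 1, R) → 101011[q0]□
Step 7: δ(q0, □) = (q1, □, L) → 10101[q1]1□
Step 8: δ(q1, 1) = (q1, 1, L) → 1010[q1]11□
Step 9: δ(q1, 1) = (q1, 1, L) → 101[q1]011□
Step 10: δ(q1, 0) = (q1, 0, L) → 10[q1]1011□

The machine has not reached a halting state after 10 steps.
The machine did not halt within the 10-step bound.

Answer: No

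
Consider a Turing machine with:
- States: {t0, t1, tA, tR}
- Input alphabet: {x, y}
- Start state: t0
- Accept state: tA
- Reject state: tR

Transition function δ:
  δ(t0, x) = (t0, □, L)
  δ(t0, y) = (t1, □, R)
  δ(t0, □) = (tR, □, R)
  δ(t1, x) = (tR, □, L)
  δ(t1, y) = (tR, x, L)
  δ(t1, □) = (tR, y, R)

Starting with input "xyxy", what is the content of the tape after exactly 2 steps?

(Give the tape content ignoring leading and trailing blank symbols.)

Execution trace:
Initial: [t0]xyxy
Step 1: δ(t0, x) = (t0, □, L) → [t0]□□yxy
Step 2: δ(t0, □) = (tR, □, R) → □[tR]□yxy

The machine reaches the reject state tR and halts.

After 2 steps, the tape (ignoring leading/trailing blanks) is: yxy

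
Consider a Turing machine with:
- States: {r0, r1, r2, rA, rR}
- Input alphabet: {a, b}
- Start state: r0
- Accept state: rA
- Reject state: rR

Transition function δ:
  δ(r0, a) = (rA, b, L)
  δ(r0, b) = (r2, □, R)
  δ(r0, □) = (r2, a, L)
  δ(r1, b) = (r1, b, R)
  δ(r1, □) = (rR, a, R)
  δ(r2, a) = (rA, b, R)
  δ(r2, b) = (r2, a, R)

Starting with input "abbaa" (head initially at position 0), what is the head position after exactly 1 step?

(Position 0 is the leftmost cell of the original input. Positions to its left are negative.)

Execution trace (head position shown):
Step 0: [r0]abbaa  (head at position 0)
Step 1: move left → [rA]□bbbaa  (head at position -1)

After 1 step, the head is at position -1.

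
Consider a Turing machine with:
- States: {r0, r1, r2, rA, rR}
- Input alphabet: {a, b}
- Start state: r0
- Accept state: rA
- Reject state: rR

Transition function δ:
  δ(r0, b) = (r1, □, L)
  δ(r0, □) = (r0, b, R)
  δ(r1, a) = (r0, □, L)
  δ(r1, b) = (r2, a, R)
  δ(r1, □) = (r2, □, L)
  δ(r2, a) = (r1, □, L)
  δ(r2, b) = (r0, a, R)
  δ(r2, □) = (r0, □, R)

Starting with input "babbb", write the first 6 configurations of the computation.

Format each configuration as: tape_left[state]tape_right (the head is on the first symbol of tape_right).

Transitions applied:
Step 1: δ(r0, b) = (r1, □, L)
Step 2: δ(r1, □) = (r2, □, L)
Step 3: δ(r2, □) = (r0, □, R)
Step 4: δ(r0, □) = (r0, b, R)
Step 5: δ(r0, □) = (r0, b, R)

The first 6 configurations are:
[r0]babbb ⊢ [r1]□□abbb ⊢ [r2]□□□abbb ⊢ □[r0]□□abbb ⊢ □b[r0]□abbb ⊢ □bb[r0]abbb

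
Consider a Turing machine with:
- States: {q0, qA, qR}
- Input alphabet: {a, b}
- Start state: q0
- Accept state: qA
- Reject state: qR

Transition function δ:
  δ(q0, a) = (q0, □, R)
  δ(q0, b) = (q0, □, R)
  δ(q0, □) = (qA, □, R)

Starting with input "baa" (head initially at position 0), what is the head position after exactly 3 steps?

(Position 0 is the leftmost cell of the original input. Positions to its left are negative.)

Execution trace (head position shown):
Step 0: [q0]baa  (head at position 0)
Step 1: move right → □[q0]aa  (head at position 1)
Step 2: move right → □□[q0]a  (head at position 2)
Step 3: move right → □□□[q0]□  (head at position 3)

After 3 steps, the head is at position 3.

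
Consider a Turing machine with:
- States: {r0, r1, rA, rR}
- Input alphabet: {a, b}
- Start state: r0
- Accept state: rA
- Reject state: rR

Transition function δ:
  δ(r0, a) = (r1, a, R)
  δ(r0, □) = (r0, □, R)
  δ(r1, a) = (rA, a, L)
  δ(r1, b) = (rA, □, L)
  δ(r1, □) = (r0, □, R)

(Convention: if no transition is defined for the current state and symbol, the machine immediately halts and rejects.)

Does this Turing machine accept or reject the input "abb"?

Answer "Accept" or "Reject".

Execution trace:
Initial: [r0]abb
Step 1: δ(r0, a) = (r1, a, R) → a[r1]bb
Step 2: δ(r1, b) = (rA, □, L) → [rA]a□b

The machine reaches the accept state rA and halts.

Answer: Accept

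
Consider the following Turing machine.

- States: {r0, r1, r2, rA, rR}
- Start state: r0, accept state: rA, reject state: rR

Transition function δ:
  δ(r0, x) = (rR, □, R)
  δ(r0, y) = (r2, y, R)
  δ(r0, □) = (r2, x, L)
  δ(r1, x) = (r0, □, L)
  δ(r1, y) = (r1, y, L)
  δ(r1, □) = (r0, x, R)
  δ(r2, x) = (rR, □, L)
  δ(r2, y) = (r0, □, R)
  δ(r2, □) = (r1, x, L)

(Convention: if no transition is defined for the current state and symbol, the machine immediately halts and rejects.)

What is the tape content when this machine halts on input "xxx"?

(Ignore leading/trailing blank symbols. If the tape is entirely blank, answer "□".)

Execution trace:
Initial: [r0]xxx
Step 1: δ(r0, x) = (rR, □, R) → □[rR]xx

The machine reaches the reject state rR and halts.

Final tape (ignoring leading/trailing blanks): xx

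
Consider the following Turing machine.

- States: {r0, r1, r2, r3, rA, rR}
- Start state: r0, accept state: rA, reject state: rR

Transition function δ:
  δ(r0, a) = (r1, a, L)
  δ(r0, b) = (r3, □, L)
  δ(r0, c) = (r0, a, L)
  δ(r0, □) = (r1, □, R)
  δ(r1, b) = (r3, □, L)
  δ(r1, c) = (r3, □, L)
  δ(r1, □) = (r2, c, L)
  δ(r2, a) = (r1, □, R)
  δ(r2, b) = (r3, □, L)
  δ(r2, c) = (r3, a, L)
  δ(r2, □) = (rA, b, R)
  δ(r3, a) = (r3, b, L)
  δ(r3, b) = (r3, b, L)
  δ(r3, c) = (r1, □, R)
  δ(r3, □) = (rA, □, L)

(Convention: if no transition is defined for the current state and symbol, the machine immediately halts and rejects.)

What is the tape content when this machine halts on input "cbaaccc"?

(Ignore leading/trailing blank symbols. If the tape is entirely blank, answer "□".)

Execution trace:
Initial: [r0]cbaaccc
Step 1: δ(r0, c) = (r0, a, L) → [r0]□abaaccc
Step 2: δ(r0, □) = (r1, □, R) → □[r1]abaaccc

No transition is defined for δ(r1, a). By convention the machine halts and rejects.

Final tape (ignoring leading/trailing blanks): abaaccc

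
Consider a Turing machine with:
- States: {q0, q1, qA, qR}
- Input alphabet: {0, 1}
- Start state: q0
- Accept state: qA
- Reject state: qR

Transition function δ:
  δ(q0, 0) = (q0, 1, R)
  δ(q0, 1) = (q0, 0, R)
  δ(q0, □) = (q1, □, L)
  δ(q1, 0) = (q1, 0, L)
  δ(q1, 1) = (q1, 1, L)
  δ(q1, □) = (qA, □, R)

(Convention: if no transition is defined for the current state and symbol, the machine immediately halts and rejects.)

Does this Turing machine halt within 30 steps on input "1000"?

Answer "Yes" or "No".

Execution trace:
Initial: [q0]1000
Step 1: δ(q0, 1) = (q0, 0, R) → 0[q0]000
Step 2: δ(q0, 0) = (q0, 1, R) → 01[q0]00
Step 3: δ(q0, 0) = (q0, 1, R) → 011[q0]0
Step 4: δ(q0, 0) = (q0, 1, R) → 0111[q0]□
Step 5: δ(q0, □) = (q1, □, L) → 011[q1]1□
Step 6: δ(q1, 1) = (q1, 1, L) → 01[q1]11□
Step 7: δ(q1, 1) = (q1, 1, L) → 0[q1]111□
Step 8: δ(q1, 1) = (q1, 1, L) → [q1]0111□
Step 9: δ(q1, 0) = (q1, 0, L) → [q1]□0111□
Step 10: δ(q1, □) = (qA, □, R) → □[qA]0111□

The machine reaches the accept state qA and halts.
The machine halted after 10 steps (within the 30-step bound).

Answer: Yes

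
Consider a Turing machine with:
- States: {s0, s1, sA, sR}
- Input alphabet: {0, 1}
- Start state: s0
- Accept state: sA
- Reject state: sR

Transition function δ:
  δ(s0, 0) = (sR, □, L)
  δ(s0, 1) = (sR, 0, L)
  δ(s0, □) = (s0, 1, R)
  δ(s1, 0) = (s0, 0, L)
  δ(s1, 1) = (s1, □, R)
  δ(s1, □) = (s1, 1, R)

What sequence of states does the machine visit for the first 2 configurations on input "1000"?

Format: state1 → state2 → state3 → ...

Execution trace:
Initial: [s0]1000
Step 1: δ(s0, 1) = (sR, 0, L) → [sR]□0000

The machine reaches the reject state sR and halts.

State sequence: s0 → sR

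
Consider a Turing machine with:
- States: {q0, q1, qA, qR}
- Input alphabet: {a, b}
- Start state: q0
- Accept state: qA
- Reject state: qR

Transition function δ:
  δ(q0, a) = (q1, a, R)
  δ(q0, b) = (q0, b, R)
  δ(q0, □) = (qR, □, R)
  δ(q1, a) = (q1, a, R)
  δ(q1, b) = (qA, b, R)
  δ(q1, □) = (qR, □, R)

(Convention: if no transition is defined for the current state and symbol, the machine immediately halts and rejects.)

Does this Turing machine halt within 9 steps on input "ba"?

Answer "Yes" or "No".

Execution trace:
Initial: [q0]ba
Step 1: δ(q0, b) = (q0, b, R) → b[q0]a
Step 2: δ(q0, a) = (q1, a, R) → ba[q1]□
Step 3: δ(q1, □) = (qR, □, R) → ba□[qR]□

The machine reaches the reject state qR and halts.
The machine halted after 3 steps (within the 9-step bound).

Answer: Yes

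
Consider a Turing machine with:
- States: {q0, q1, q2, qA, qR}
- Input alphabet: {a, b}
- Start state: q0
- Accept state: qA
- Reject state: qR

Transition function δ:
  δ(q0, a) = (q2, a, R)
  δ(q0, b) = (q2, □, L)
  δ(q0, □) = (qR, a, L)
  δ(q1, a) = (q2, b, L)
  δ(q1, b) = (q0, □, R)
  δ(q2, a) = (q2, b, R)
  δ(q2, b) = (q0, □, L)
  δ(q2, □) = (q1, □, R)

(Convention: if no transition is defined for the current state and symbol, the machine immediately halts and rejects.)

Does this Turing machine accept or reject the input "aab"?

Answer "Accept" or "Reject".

Execution trace:
Initial: [q0]aab
Step 1: δ(q0, a) = (q2, a, R) → a[q2]ab
Step 2: δ(q2, a) = (q2, b, R) → ab[q2]b
Step 3: δ(q2, b) = (q0, □, L) → a[q0]b□
Step 4: δ(q0, b) = (q2, □, L) → [q2]a□□
Step 5: δ(q2, a) = (q2, b, R) → b[q2]□□
Step 6: δ(q2, □) = (q1, □, R) → b□[q1]□

No transition is defined for δ(q1, □). By convention the machine halts and rejects.

Answer: Reject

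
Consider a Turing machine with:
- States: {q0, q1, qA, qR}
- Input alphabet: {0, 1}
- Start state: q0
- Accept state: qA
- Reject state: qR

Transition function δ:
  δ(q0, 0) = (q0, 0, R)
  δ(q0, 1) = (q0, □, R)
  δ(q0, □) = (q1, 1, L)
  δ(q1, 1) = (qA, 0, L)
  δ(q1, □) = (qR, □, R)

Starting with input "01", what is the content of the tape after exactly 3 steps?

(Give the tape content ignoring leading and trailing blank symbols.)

Execution trace:
Initial: [q0]01
Step 1: δ(q0, 0) = (q0, 0, R) → 0[q0]1
Step 2: δ(q0, 1) = (q0, □, R) → 0□[q0]□
Step 3: δ(q0, □) = (q1, 1, L) → 0[q1]□1

After 3 steps, the tape (ignoring leading/trailing blanks) is: 0□1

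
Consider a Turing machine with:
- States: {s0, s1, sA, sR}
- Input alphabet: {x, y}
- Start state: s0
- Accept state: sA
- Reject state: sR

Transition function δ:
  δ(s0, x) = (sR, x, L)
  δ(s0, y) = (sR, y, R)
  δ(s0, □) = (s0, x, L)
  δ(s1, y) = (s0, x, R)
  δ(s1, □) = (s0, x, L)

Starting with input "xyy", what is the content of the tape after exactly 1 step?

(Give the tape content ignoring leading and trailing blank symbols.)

Execution trace:
Initial: [s0]xyy
Step 1: δ(s0, x) = (sR, x, L) → [sR]□xyy

The machine reaches the reject state sR and halts.

After 1 step, the tape (ignoring leading/trailing blanks) is: xyy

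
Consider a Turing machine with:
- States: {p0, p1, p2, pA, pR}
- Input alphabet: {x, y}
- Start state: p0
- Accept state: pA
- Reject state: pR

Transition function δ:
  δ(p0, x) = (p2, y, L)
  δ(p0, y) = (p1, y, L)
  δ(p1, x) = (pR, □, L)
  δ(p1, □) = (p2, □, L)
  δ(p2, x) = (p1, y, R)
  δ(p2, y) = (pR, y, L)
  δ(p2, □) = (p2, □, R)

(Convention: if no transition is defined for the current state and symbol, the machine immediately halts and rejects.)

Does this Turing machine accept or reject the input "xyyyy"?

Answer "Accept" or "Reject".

Execution trace:
Initial: [p0]xyyyy
Step 1: δ(p0, x) = (p2, y, L) → [p2]□yyyyy
Step 2: δ(p2, □) = (p2, □, R) → □[p2]yyyyy
Step 3: δ(p2, y) = (pR, y, L) → [pR]□yyyyy

The machine reaches the reject state pR and halts.

Answer: Reject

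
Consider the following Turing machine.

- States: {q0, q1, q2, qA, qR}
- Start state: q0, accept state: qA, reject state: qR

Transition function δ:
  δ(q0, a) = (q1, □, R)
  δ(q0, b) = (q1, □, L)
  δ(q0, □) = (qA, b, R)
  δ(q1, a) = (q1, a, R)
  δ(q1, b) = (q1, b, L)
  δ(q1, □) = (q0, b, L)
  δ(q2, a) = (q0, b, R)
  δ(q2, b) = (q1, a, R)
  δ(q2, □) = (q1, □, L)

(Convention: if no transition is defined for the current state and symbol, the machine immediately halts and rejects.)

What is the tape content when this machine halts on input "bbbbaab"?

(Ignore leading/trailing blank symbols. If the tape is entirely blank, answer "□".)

Execution trace:
Initial: [q0]bbbbaab
Step 1: δ(q0, b) = (q1, □, L) → [q1]□□bbbaab
Step 2: δ(q1, □) = (q0, b, L) → [q0]□b□bbbaab
Step 3: δ(q0, □) = (qA, b, R) → b[qA]b□bbbaab

The machine reaches the accept state qA and halts.

Final tape (ignoring leading/trailing blanks): bb□bbbaab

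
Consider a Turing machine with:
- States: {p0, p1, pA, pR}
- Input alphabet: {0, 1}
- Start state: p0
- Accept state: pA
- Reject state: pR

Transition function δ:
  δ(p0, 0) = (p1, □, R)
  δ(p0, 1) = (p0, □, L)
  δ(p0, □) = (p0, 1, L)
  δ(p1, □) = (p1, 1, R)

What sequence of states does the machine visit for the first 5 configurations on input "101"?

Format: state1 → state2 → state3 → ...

Execution trace:
Initial: [p0]101
Step 1: δ(p0, 1) = (p0, □, L) → [p0]□□01
Step 2: δ(p0, □) = (p0, 1, L) → [p0]□1□01
Step 3: δ(p0, □) = (p0, 1, L) → [p0]□11□01
Step 4: δ(p0, □) = (p0, 1, L) → [p0]□111□01

State sequence: p0 → p0 → p0 → p0 → p0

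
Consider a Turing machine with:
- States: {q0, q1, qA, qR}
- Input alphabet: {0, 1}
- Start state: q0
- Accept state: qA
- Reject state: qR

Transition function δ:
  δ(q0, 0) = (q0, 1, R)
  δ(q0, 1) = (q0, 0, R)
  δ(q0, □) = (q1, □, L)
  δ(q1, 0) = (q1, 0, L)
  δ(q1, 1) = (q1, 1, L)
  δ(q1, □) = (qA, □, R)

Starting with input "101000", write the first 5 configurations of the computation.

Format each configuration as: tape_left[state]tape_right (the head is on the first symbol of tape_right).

Transitions applied:
Step 1: δ(q0, 1) = (q0, 0, R)
Step 2: δ(q0, 0) = (q0, 1, R)
Step 3: δ(q0, 1) = (q0, 0, R)
Step 4: δ(q0, 0) = (q0, 1, R)

The first 5 configurations are:
[q0]101000 ⊢ 0[q0]01000 ⊢ 01[q0]1000 ⊢ 010[q0]000 ⊢ 0101[q0]00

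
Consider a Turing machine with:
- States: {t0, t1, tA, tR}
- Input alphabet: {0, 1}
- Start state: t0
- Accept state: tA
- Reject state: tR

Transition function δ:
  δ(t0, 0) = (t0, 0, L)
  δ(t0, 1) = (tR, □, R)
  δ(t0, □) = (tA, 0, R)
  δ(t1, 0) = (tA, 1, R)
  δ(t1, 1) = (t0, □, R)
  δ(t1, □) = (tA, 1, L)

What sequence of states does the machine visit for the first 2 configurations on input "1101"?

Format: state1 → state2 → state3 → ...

Execution trace:
Initial: [t0]1101
Step 1: δ(t0, 1) = (tR, □, R) → □[tR]101

The machine reaches the reject state tR and halts.

State sequence: t0 → tR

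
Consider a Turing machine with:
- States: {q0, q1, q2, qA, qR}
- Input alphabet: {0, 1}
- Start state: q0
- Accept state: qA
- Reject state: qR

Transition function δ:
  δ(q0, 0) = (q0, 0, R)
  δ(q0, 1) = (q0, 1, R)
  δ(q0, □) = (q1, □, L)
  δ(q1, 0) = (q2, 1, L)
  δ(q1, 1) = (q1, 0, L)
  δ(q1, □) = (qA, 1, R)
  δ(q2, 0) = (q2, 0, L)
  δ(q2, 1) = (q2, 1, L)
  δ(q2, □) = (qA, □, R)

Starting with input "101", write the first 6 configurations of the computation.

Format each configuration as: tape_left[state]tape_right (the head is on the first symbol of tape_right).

Transitions applied:
Step 1: δ(q0, 1) = (q0, 1, R)
Step 2: δ(q0, 0) = (q0, 0, R)
Step 3: δ(q0, 1) = (q0, 1, R)
Step 4: δ(q0, □) = (q1, □, L)
Step 5: δ(q1, 1) = (q1, 0, L)

The first 6 configurations are:
[q0]101 ⊢ 1[q0]01 ⊢ 10[q0]1 ⊢ 101[q0]□ ⊢ 10[q1]1□ ⊢ 1[q1]00□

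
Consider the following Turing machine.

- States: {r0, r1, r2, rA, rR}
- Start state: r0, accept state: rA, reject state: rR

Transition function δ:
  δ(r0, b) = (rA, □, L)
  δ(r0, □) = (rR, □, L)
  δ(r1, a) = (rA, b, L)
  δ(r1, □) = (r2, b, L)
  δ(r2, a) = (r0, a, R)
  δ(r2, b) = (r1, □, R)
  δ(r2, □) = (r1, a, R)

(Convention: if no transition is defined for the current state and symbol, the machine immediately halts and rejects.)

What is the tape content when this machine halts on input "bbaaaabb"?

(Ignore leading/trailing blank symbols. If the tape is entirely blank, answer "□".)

Execution trace:
Initial: [r0]bbaaaabb
Step 1: δ(r0, b) = (rA, □, L) → [rA]□□baaaabb

The machine reaches the accept state rA and halts.

Final tape (ignoring leading/trailing blanks): baaaabb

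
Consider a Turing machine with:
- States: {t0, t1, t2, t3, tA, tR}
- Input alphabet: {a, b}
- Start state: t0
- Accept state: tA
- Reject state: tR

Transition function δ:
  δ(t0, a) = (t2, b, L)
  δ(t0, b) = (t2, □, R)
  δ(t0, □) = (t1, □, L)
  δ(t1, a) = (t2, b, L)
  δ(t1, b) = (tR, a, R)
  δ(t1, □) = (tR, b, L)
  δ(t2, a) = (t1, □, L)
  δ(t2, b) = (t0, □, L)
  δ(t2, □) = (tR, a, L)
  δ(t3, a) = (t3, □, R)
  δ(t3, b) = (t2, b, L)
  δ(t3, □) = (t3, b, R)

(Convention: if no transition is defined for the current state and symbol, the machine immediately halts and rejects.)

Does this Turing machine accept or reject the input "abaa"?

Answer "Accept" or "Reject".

Execution trace:
Initial: [t0]abaa
Step 1: δ(t0, a) = (t2, b, L) → [t2]□bbaa
Step 2: δ(t2, □) = (tR, a, L) → [tR]□abbaa

The machine reaches the reject state tR and halts.

Answer: Reject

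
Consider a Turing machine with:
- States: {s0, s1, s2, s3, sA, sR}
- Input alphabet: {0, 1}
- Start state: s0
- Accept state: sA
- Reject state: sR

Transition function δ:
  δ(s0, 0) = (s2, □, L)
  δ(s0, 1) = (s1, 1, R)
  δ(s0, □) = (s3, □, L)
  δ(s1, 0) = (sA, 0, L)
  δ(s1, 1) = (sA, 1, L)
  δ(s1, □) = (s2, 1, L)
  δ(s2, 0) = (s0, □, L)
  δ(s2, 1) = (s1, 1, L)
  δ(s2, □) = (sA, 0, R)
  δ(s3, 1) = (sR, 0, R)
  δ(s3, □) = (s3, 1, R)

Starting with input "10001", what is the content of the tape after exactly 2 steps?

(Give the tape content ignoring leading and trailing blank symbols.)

Execution trace:
Initial: [s0]10001
Step 1: δ(s0, 1) = (s1, 1, R) → 1[s1]0001
Step 2: δ(s1, 0) = (sA, 0, L) → [sA]10001

The machine reaches the accept state sA and halts.

After 2 steps, the tape (ignoring leading/trailing blanks) is: 10001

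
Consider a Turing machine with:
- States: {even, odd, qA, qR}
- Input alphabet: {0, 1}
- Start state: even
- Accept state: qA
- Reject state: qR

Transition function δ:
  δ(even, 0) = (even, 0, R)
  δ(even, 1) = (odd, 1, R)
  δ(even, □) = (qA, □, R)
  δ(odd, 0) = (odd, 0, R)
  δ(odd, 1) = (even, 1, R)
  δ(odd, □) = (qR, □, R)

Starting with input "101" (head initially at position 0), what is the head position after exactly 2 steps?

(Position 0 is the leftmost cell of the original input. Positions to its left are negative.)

Execution trace (head position shown):
Step 0: [even]101  (head at position 0)
Step 1: move right → 1[odd]01  (head at position 1)
Step 2: move right → 10[odd]1  (head at position 2)

After 2 steps, the head is at position 2.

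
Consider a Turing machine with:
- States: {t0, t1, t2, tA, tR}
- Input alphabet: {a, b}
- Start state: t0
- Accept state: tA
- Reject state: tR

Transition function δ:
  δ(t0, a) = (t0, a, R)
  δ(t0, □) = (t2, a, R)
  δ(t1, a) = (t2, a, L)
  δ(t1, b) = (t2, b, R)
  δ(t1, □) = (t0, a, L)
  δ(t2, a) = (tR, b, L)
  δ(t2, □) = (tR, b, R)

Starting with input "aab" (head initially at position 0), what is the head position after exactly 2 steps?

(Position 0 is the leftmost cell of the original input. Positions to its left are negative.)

Execution trace (head position shown):
Step 0: [t0]aab  (head at position 0)
Step 1: move right → a[t0]ab  (head at position 1)
Step 2: move right → aa[t0]b  (head at position 2)

After 2 steps, the head is at position 2.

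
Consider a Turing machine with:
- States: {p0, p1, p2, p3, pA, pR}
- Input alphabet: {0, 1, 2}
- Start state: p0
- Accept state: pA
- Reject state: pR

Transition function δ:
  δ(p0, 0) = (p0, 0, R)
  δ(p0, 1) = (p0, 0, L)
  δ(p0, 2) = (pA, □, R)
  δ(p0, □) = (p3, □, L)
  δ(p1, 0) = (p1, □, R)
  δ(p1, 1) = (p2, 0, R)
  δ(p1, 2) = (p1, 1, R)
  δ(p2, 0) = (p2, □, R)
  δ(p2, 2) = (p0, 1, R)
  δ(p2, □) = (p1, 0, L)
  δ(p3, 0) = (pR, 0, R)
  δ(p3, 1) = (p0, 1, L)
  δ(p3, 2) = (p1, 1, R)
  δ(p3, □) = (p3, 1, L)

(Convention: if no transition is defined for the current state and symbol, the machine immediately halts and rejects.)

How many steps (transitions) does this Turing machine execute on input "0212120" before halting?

Execution trace:
Initial: [p0]0212120
Step 1: δ(p0, 0) = (p0, 0, R) → 0[p0]212120
Step 2: δ(p0, 2) = (pA, □, R) → 0□[pA]12120

The machine reaches the accept state pA and halts.

The machine executed 2 steps before halting.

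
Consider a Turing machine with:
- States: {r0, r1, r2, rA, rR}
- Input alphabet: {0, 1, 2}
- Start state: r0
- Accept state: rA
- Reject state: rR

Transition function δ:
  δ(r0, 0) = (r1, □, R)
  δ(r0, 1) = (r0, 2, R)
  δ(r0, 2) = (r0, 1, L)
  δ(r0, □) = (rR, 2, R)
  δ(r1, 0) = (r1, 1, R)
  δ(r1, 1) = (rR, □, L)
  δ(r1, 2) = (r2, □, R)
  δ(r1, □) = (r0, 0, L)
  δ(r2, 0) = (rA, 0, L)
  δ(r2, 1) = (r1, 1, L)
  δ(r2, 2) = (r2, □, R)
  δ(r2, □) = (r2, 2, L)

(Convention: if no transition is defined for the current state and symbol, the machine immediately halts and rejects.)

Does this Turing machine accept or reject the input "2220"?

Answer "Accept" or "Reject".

Execution trace:
Initial: [r0]2220
Step 1: δ(r0, 2) = (r0, 1, L) → [r0]□1220
Step 2: δ(r0, □) = (rR, 2, R) → 2[rR]1220

The machine reaches the reject state rR and halts.

Answer: Reject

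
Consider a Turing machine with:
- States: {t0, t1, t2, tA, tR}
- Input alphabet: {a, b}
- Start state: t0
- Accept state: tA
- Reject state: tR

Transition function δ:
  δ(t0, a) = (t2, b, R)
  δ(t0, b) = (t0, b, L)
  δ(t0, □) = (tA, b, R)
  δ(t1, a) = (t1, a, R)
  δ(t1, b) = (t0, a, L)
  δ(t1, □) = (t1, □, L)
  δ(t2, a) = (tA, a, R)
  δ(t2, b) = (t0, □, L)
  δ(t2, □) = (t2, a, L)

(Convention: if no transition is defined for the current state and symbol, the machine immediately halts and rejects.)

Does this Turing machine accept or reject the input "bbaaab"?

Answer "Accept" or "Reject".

Execution trace:
Initial: [t0]bbaaab
Step 1: δ(t0, b) = (t0, b, L) → [t0]□bbaaab
Step 2: δ(t0, □) = (tA, b, R) → b[tA]bbaaab

The machine reaches the accept state tA and halts.

Answer: Accept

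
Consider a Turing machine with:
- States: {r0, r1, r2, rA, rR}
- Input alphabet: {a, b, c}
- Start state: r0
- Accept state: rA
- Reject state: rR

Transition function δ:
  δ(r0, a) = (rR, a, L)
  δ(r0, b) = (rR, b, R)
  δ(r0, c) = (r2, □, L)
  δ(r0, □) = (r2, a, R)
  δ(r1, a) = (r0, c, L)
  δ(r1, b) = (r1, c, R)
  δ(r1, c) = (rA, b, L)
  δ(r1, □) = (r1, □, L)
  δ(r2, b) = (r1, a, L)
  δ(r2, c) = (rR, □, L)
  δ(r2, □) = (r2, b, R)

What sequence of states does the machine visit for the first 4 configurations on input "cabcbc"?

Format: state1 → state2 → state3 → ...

Execution trace:
Initial: [r0]cabcbc
Step 1: δ(r0, c) = (r2, □, L) → [r2]□□abcbc
Step 2: δ(r2, □) = (r2, b, R) → b[r2]□abcbc
Step 3: δ(r2, □) = (r2, b, R) → bb[r2]abcbc

No transition is defined for δ(r2, a). By convention the machine halts and rejects.

State sequence: r0 → r2 → r2 → r2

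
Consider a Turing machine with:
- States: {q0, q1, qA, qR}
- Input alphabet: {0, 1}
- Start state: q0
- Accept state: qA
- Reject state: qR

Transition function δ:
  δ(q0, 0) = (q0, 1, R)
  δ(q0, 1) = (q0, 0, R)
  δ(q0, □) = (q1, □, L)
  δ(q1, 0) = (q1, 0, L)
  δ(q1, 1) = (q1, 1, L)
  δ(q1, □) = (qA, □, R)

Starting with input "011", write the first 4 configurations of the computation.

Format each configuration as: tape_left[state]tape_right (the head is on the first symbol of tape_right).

Transitions applied:
Step 1: δ(q0, 0) = (q0, 1, R)
Step 2: δ(q0, 1) = (q0, 0, R)
Step 3: δ(q0, 1) = (q0, 0, R)

The first 4 configurations are:
[q0]011 ⊢ 1[q0]11 ⊢ 10[q0]1 ⊢ 100[q0]□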